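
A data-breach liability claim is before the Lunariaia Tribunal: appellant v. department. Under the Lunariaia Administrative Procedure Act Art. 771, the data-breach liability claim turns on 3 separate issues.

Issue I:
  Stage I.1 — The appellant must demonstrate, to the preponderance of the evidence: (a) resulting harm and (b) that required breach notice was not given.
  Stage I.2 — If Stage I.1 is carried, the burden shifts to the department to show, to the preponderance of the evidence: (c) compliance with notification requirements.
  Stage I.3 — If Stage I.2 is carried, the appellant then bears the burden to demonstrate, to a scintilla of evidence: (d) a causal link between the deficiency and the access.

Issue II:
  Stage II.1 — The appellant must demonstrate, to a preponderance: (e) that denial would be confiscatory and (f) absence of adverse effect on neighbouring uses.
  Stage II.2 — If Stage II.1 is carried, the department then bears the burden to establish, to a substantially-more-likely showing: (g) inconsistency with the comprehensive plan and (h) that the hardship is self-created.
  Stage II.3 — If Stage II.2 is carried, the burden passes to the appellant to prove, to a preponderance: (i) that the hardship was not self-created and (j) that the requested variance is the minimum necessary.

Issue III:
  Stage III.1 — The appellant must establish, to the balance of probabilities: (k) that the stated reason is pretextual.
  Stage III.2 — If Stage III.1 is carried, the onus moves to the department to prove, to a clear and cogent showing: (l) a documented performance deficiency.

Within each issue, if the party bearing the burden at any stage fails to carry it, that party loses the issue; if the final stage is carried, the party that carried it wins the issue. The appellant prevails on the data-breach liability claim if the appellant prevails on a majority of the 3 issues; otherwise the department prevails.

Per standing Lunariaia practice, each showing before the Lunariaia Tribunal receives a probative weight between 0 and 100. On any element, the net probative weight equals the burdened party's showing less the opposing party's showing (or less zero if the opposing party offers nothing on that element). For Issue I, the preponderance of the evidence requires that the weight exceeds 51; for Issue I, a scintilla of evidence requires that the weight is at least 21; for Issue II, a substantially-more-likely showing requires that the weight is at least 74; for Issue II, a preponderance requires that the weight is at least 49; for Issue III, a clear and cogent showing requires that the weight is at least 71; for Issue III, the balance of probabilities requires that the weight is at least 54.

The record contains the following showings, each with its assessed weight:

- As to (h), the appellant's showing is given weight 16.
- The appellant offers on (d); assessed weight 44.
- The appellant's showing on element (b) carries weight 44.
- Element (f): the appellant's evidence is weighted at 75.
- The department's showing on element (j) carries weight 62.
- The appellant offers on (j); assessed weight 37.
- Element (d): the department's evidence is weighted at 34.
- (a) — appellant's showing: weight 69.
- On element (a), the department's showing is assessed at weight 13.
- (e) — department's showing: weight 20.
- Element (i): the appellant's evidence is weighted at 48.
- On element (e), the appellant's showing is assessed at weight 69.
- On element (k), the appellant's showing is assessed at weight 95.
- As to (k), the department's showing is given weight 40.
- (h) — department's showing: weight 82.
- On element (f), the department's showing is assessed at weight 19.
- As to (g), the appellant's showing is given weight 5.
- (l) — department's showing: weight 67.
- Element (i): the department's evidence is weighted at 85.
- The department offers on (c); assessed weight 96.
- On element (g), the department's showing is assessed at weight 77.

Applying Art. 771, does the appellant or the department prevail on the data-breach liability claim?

appellant

— Issue I —
Stage I.1 (appellant, the preponderance of the evidence, weight exceeds 51): (a) net 69−13=56 > 51 — meets; (b) 44 ≤ 51 — fails.
  Not every element is met, so the appellant fails to carry Stage I.1.
The department prevails on this issue.
— Issue II —
Stage II.1 — burden on appellant; standard: a preponderance (weight is at least 49).
    (e): 69 − 20 = 49 ≥ 49 [met]
    (f): 75 − 19 = 56 ≥ 49 [met]
  All elements met. The burden passes to the department.
Stage II.2 — burden on department; standard: a substantially-more-likely showing (weight is at least 74).
    (g): 77 − 5 = 72 < 74 [not met]
    (h): 82 − 16 = 66 < 74 [not met]
  Stage II.2 not carried; the department fails its burden.
The analysis ends at Stage II.2; the appellant prevails on this issue.
— Issue III —
Stage III.1 — burden on appellant; standard: the balance of probabilities (weight is at least 54).
    (k): 95 − 40 = 55 ≥ 54 [met]
  The appellant carries Stage III.1; the department now bears the burden.
Stage III.2 — burden on department; standard: a clear and cogent showing (weight is at least 71).
    (l): 67 < 71 [not met]
  The department does not carry Stage III.2.
The analysis ends at Stage III.2; the appellant prevails on this issue.
Per-issue: Issue I → department; Issue II → appellant; Issue III → appellant. The appellant must prevail on a majority of issues; overall, the appellant prevails.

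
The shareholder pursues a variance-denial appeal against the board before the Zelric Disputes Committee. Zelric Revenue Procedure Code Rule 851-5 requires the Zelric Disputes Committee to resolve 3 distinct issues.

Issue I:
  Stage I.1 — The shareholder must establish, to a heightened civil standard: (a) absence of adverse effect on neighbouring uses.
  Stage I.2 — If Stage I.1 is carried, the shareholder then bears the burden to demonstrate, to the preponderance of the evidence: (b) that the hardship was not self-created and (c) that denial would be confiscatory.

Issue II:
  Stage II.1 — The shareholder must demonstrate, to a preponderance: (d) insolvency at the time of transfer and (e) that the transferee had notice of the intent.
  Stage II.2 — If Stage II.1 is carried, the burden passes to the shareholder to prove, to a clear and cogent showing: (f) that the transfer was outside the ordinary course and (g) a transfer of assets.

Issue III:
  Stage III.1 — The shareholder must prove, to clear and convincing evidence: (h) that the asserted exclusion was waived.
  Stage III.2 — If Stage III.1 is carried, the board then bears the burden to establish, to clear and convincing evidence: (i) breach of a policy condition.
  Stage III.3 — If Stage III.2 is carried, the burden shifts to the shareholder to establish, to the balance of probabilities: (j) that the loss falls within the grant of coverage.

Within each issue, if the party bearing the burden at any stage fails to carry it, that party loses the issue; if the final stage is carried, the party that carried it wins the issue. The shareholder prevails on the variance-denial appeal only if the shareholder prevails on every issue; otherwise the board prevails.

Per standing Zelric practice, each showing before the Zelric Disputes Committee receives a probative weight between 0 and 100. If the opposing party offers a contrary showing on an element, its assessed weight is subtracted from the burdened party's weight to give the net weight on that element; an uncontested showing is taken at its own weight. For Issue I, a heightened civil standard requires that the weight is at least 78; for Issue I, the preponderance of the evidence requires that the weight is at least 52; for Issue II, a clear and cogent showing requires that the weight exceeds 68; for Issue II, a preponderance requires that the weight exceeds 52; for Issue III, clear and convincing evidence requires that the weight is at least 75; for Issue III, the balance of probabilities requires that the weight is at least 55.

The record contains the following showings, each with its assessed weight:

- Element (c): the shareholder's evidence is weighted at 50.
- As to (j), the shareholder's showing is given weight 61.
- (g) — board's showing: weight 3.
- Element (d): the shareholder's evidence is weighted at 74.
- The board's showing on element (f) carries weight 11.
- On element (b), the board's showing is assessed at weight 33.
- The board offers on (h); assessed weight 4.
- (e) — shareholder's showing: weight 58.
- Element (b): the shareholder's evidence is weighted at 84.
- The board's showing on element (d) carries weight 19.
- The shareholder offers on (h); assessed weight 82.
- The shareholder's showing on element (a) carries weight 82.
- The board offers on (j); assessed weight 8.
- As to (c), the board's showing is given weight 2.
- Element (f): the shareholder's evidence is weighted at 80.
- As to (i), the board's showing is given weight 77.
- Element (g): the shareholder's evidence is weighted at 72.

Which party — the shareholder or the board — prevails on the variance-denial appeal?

board

— Issue I —
At Stage I.1 the shareholder must meet a heightened civil standard (weight is at least 78): on (a) the weight is 82, ≥ 78, so (a) meets the standard.
  All elements met. The shareholder retains the burden for Stage I.2.
At Stage I.2 the shareholder must meet the preponderance of the evidence (weight is at least 52): on (b) the weight is 84 less the opposing 33 gives net 51, < 52, so (b) does not meet the standard; on (c) the weight is 50 less the opposing 2 gives net 48, which does not reach 52, so (c) does not meet the standard.
  The shareholder does not carry Stage I.2.
The analysis ends at Stage I.2; the board prevails on this issue.
— Issue II —
At Stage II.1 the shareholder must meet a preponderance (weight exceeds 52): on (d) the weight is 74 less the opposing 19 gives net 55, > 52, so (d) meets the standard; on (e) the weight is 58, > 52, so (e) meets the standard.
  All elements met. The shareholder retains the burden for Stage II.2.
At Stage II.2 the shareholder must meet a clear and cogent showing (weight exceeds 68): on (f) the weight is 80 less the opposing 11 gives net 69, > 68, so (f) meets the standard; on (g) the weight is 72 less the opposing 3 gives net 69, which does exceed 68, so (g) meets the standard.
  The shareholder carries the last stage.
All stages carried — the shareholder prevails on this issue.
— Issue III —
Stage III.1 (shareholder, clear and convincing evidence, weight is at least 75): (h) net 82−4=78 ≥ 75 — meets.
  The shareholder carries Stage III.1; the board now bears the burden.
Stage III.2 (board, clear and convincing evidence, weight is at least 75): (i) 77 ≥ 75 — meets.
  Stage III.2 is satisfied; the onus moves to the shareholder.
Stage III.3 (shareholder, the balance of probabilities, weight is at least 55): (j) net 61−8=53 < 55 — fails.
  The shareholder does not carry Stage III.3.
The board prevails on this issue.
Per-issue: Issue I → board; Issue II → shareholder; Issue III → board. The shareholder must prevail on every issue; overall, the board prevails.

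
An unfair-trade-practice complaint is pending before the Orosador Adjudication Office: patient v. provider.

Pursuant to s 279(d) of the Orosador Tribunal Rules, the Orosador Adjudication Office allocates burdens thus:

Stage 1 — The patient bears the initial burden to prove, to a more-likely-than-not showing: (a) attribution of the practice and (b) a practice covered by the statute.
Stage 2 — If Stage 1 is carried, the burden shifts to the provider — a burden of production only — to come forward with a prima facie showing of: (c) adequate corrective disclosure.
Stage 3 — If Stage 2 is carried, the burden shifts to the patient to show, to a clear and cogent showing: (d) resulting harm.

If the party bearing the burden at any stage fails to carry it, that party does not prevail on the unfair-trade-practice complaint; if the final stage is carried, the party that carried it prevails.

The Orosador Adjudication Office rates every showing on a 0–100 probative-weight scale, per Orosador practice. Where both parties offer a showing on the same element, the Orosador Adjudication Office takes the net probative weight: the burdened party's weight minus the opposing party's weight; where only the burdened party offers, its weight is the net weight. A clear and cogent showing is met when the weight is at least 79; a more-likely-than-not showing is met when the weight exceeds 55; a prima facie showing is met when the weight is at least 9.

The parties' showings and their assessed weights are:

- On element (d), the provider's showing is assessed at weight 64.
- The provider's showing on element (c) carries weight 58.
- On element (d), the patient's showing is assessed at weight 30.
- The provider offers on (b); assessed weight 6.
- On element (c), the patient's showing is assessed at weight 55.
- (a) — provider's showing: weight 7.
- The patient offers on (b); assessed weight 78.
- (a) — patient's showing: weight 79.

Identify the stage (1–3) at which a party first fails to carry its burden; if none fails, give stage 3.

stage 2

At Stage 1 the patient must meet a more-likely-than-not showing (weight exceeds 55): on (a) the weight is 79 less the opposing 7 gives net 72, > 55, so (a) meets the standard; on (b) the weight is 78 less the opposing 6 gives net 72, which does exceed 55, so (b) meets the standard.
  The patient carries Stage 1; the provider now bears the burden.
At Stage 2 the provider must meet a prima facie showing (weight is at least 9): on (c) the weight is 58 less the opposing 55 gives net 3, < 9, so (c) does not meet the standard.
  Stage 2 not carried; the provider fails its burden.
So the patient prevails.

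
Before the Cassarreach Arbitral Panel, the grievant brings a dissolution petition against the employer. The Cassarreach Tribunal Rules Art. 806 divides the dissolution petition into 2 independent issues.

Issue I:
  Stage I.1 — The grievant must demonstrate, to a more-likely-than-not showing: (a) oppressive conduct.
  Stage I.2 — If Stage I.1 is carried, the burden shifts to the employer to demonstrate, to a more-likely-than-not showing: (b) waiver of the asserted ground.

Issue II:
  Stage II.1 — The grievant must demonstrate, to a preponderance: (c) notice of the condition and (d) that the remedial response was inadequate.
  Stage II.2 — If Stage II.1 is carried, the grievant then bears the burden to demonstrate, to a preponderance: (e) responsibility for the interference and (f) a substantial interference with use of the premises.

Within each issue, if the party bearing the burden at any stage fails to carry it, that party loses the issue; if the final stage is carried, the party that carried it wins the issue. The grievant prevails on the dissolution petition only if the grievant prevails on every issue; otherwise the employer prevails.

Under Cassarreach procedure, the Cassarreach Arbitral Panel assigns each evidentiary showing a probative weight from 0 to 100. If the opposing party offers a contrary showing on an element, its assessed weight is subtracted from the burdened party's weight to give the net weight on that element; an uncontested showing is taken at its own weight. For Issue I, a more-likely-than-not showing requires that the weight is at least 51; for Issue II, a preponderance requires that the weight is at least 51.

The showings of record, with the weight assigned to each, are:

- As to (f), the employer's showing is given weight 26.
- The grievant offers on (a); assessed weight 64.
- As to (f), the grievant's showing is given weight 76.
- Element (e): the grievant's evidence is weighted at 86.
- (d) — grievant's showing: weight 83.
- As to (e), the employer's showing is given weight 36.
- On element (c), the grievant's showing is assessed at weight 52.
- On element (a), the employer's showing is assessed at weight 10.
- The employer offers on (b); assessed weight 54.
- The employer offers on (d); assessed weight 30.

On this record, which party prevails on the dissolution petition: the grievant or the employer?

employer

— Issue I —
At Stage I.1 the grievant must meet a more-likely-than-not showing (weight is at least 51): on (a) the weight is 64 less the opposing 10 gives net 54, ≥ 51, so (a) meets the standard.
  All elements met. The burden passes to the employer.
At Stage I.2 the employer must meet a more-likely-than-not showing (weight is at least 51): on (b) the weight is 54, ≥ 51, so (b) meets the standard.
  Stage I.2 carried; the final stage is satisfied.
With every stage satisfied, the employer prevails on this issue.
— Issue II —
Stage II.1 — burden on grievant; standard: a preponderance (weight is at least 51).
    (c): 52 ≥ 51 [met]
    (d): 83 − 30 = 53 ≥ 51 [met]
  All elements met. The grievant retains the burden for Stage II.2.
Stage II.2 — burden on grievant; standard: a preponderance (weight is at least 51).
    (e): 86 − 36 = 50 < 51 [not met]
    (f): 76 − 26 = 50 < 51 [not met]
  The grievant does not carry Stage II.2.
So the employer prevails on this issue.
Per-issue: Issue I → employer; Issue II → employer. The grievant must prevail on every issue; overall, the employer prevails.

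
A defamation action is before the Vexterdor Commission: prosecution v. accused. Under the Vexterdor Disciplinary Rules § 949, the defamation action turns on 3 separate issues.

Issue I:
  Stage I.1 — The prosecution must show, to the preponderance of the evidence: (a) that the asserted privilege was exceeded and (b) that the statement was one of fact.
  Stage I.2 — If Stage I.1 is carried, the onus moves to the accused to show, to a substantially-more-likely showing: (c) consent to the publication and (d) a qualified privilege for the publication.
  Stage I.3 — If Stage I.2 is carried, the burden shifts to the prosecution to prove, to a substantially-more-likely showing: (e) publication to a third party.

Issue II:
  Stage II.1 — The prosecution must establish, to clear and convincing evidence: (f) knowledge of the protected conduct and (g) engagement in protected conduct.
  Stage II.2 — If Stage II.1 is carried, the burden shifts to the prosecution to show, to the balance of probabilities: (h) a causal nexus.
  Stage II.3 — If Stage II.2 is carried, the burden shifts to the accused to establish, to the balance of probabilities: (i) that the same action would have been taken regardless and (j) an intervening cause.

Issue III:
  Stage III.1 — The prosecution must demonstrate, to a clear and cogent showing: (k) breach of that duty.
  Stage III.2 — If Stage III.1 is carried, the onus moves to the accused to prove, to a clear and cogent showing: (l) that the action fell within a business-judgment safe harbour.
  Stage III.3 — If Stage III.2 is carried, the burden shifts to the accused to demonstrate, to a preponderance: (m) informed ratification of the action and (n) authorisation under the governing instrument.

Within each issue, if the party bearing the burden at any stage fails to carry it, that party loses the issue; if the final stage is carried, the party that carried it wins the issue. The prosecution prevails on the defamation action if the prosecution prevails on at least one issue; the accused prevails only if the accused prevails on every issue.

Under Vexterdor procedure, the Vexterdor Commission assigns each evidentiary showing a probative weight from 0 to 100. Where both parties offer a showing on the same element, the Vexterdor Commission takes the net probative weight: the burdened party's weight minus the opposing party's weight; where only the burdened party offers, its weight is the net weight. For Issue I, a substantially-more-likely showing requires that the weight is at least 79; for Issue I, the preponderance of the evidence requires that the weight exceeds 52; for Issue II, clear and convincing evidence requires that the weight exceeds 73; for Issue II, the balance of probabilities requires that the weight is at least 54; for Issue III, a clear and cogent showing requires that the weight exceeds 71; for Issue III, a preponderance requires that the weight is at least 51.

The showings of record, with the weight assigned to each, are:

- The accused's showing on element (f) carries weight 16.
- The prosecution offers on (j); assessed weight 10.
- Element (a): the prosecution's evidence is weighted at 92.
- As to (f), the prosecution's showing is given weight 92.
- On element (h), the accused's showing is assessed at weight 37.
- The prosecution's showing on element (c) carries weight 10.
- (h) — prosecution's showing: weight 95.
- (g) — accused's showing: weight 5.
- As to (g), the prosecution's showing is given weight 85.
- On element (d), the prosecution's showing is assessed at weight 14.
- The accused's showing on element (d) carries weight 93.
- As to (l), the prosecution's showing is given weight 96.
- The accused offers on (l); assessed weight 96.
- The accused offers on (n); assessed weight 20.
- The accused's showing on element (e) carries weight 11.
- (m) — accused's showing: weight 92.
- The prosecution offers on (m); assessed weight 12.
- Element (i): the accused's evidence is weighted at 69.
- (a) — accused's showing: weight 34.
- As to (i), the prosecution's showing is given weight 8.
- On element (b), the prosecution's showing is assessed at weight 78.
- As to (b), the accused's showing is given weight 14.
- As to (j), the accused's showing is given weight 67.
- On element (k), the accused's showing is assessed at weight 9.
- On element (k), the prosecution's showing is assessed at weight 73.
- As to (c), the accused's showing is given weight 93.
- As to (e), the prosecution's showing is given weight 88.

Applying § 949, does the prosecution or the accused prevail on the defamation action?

— Issue I —
At Stage I.1 the prosecution must meet the preponderance of the evidence (weight exceeds 52): on (a) the weight is 92 less the opposing 34 gives net 58, > 52, so (a) meets the standard; on (b) the weight is 78 less the opposing 14 gives net 64, which does exceed 52, so (b) meets the standard.
  The prosecution carries Stage I.1; the accused now bears the burden.
At Stage I.2 the accused must meet a substantially-more-likely showing (weight is at least 79): on (c) the weight is 93 less the opposing 10 gives net 83, which does reach 79, so (c) meets the standard; on (d) the weight is 93 less the opposing 14 gives net 79, which does reach 79, so (d) meets the standard.
  Stage I.2 is satisfied; the onus moves to the prosecution.
At Stage I.3 the prosecution must meet a substantially-more-likely showing (weight is at least 79): on (e) the weight is 88 less the opposing 11 gives net 77, which does not reach 79, so (e) does not meet the standard.
  Stage I.3 not carried; the prosecution fails its burden.
So the accused prevails on this issue.
— Issue II —
Stage II.1 (prosecution, clear and convincing evidence, weight exceeds 73): (f) net 92−16=76 > 73 — meets; (g) net 85−5=80 > 73 — meets.
  Stage II.1 is satisfied; the prosecution continues to bear the burden.
Stage II.2 (prosecution, the balance of probabilities, weight is at least 54): (h) net 95−37=58 ≥ 54 — meets.
  Stage II.2 carried; the burden shifts to the accused.
Stage II.3 (accused, the balance of probabilities, weight is at least 54): (i) net 69−8=61 ≥ 54 — meets; (j) net 67−10=57 ≥ 54 — meets.
  Stage II.3 carried; the final stage is satisfied.
Every stage carried; the accused prevails on this issue.
— Issue III —
Stage III.1 (prosecution, a clear and cogent showing, weight exceeds 71): (k) net 73−9=64 ≤ 71 — fails.
  Stage III.1 not carried; the prosecution fails its burden.
So the accused prevails on this issue.
Per-issue: Issue I → accused; Issue II → accused; Issue III → accused. The prosecution must prevail on at least one issue; overall, the accused prevails.

accused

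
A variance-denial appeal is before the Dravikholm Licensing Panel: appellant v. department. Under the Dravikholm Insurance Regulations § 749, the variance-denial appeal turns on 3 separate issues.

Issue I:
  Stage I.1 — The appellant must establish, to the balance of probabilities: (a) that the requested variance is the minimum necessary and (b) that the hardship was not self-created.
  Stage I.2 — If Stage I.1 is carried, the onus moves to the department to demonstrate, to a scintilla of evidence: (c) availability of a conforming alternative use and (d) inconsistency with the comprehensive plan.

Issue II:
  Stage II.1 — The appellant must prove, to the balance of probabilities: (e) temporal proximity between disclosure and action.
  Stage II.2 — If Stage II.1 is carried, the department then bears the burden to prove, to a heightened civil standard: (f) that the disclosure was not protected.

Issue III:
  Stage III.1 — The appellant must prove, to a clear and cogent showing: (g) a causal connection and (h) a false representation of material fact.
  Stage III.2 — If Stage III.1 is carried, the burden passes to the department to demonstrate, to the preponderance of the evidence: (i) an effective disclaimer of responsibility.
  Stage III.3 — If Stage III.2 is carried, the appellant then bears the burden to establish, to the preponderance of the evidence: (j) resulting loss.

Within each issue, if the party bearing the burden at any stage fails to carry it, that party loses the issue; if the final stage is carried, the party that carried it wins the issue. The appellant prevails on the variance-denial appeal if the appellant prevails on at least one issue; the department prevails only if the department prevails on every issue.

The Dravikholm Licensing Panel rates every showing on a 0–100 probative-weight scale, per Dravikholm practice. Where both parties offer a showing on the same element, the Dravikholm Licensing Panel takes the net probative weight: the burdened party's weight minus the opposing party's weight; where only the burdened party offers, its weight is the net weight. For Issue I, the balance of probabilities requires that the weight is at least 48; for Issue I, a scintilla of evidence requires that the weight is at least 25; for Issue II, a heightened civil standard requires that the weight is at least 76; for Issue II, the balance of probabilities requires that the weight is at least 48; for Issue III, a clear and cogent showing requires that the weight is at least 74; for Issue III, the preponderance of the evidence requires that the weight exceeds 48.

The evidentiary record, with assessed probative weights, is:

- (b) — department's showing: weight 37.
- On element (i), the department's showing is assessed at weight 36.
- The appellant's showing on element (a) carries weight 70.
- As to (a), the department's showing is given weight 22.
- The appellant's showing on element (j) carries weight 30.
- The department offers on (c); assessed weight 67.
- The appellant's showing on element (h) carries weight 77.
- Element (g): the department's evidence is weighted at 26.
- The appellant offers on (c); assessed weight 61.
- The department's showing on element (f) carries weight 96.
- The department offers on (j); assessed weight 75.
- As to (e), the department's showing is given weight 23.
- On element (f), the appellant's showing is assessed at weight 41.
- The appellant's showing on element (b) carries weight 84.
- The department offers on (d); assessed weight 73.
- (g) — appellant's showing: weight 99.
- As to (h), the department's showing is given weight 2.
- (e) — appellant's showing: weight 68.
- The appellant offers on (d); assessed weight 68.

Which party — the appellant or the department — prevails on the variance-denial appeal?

— Issue I —
Stage I.1 (appellant, the balance of probabilities, weight is at least 48): (a) net 70−22=48 ≥ 48 — meets; (b) net 84−37=47 < 48 — fails.
  Not every element is met, so the appellant fails to carry Stage I.1.
So the department prevails on this issue.
— Issue II —
At Stage II.1 the appellant must meet the balance of probabilities (weight is at least 48): on (e) the weight is 68 less the opposing 23 gives net 45, which does not reach 48, so (e) does not meet the standard.
  Stage II.1 not carried; the appellant fails its burden.
The department prevails on this issue.
— Issue III —
Stage III.1 — burden on appellant; standard: a clear and cogent showing (weight is at least 74).
    (g): 99 − 26 = 73 < 74 [not met]
    (h): 77 − 2 = 75 ≥ 74 [met]
  Stage III.1 not carried; the appellant fails its burden.
The analysis ends at Stage III.1; the department prevails on this issue.
Per-issue: Issue I → department; Issue II → department; Issue III → department. The appellant must prevail on at least one issue; overall, the department prevails.

department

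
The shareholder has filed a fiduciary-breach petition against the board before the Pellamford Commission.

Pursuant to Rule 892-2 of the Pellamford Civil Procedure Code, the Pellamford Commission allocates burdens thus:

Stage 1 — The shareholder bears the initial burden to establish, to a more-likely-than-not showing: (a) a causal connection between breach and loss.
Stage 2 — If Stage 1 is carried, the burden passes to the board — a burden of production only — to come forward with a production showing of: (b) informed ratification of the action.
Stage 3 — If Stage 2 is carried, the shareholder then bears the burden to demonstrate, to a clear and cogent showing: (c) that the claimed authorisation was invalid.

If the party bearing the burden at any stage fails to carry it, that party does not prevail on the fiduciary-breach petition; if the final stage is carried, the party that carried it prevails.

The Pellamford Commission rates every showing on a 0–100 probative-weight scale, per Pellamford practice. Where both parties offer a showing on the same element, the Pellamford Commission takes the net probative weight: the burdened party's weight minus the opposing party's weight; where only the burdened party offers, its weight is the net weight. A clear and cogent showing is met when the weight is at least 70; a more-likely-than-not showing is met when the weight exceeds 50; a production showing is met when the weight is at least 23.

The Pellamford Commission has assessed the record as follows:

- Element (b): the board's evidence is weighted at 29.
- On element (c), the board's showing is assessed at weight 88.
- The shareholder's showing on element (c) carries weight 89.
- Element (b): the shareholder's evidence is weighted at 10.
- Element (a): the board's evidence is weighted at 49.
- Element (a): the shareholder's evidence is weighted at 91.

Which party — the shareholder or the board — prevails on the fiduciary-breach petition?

board

At Stage 1 the shareholder must meet a more-likely-than-not showing (weight exceeds 50): on (a) the weight is 91 less the opposing 49 gives net 42, which does not exceed 50, so (a) does not meet the standard.
  The shareholder does not carry Stage 1.
So the board prevails.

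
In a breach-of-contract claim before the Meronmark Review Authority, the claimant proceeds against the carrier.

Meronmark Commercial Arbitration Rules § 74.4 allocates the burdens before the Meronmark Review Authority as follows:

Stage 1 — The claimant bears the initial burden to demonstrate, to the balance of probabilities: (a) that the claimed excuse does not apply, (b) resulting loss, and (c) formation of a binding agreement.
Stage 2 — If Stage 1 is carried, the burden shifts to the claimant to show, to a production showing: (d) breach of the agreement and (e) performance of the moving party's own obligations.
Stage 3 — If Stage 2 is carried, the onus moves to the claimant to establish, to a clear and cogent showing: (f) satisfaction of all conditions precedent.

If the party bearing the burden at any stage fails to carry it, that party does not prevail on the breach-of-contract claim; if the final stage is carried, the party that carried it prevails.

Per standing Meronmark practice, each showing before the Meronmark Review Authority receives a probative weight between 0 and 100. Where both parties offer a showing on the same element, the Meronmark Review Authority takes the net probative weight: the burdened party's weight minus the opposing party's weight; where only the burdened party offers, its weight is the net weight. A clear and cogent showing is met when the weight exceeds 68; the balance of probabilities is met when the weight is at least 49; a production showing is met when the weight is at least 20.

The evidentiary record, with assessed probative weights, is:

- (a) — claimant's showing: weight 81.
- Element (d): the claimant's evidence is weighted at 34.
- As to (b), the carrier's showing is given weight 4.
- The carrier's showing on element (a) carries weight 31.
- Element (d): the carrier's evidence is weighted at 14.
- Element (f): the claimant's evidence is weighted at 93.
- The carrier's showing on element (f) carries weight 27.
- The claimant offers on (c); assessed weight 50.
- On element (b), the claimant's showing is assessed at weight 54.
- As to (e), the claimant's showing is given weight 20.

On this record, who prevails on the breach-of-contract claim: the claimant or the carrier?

Stage 1 — burden on claimant; standard: the balance of probabilities (weight is at least 49).
    (a): 81 − 31 = 50 ≥ 49 [met]
    (b): 54 − 4 = 50 ≥ 49 [met]
    (c): 50 ≥ 49 [met]
  Stage 1 is satisfied; the claimant continues to bear the burden.
Stage 2 — burden on claimant; standard: a production showing (weight is at least 20).
    (d): 34 − 14 = 20 ≥ 20 [met]
    (e): 20 ≥ 20 [met]
  Stage 2 carried; the burden remains with the claimant.
Stage 3 — burden on claimant; standard: a clear and cogent showing (weight exceeds 68).
    (f): 93 − 27 = 66 ≤ 68 [not met]
  Stage 3 not carried; the claimant fails its burden.
So the carrier prevails.

carrier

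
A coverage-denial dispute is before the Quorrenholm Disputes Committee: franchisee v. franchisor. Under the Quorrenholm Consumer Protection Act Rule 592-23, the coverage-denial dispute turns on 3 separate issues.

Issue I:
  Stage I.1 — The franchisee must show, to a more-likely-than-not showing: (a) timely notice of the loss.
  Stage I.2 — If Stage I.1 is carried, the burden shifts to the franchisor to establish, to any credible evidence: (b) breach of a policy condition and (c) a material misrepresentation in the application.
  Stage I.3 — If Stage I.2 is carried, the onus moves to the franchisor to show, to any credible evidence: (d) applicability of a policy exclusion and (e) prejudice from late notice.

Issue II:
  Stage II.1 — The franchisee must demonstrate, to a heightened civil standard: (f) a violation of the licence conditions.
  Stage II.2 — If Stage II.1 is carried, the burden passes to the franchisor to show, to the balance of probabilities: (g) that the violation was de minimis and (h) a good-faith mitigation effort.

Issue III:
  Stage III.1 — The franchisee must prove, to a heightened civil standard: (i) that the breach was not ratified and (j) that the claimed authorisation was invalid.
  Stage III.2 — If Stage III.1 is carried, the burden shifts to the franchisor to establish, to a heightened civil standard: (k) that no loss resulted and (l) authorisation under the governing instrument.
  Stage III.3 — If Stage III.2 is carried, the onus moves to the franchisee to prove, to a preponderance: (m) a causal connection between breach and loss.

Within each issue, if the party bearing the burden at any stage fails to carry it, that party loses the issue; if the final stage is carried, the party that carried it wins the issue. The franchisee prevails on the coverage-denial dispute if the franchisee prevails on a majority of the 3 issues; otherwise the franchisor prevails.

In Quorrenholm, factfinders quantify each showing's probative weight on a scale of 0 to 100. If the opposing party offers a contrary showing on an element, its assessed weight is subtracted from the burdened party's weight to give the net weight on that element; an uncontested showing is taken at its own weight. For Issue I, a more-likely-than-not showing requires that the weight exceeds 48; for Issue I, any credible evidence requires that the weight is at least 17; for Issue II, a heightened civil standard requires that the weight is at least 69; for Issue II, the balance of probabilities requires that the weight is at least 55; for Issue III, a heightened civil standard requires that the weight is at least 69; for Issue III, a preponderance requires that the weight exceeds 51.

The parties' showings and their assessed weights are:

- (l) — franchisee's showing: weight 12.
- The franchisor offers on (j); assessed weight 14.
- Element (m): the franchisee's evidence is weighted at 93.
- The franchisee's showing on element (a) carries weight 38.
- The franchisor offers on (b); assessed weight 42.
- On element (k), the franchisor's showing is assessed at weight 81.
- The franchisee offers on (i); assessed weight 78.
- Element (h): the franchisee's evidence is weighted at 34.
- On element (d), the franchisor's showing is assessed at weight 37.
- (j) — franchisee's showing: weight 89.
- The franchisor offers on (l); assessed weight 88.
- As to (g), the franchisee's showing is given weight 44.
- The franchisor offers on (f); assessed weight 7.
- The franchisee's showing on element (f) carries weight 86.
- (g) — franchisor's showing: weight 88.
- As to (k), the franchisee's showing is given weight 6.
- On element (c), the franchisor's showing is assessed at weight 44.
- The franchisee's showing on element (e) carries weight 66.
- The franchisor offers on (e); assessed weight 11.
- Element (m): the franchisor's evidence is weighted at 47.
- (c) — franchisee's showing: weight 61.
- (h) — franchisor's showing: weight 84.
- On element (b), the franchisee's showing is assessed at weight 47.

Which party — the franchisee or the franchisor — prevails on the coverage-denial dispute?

franchisor

— Issue I —
Stage I.1 — burden on franchisee; standard: a more-likely-than-not showing (weight exceeds 48).
    (a): 38 ≤ 48 [not met]
  Not every element is met, so the franchisee fails to carry Stage I.1.
So the franchisor prevails on this issue.
— Issue II —
Stage II.1 — burden on franchisee; standard: a heightened civil standard (weight is at least 69).
    (f): 86 − 7 = 79 ≥ 69 [met]
  The franchisee carries Stage II.1; the franchisor now bears the burden.
Stage II.2 — burden on franchisor; standard: the balance of probabilities (weight is at least 55).
    (g): 88 − 44 = 44 < 55 [not met]
    (h): 84 − 34 = 50 < 55 [not met]
  The franchisor does not carry Stage II.2.
So the franchisee prevails on this issue.
— Issue III —
At Stage III.1 the franchisee must meet a heightened civil standard (weight is at least 69): on (i) the weight is 78, ≥ 69, so (i) meets the standard; on (j) the weight is 89 less the opposing 14 gives net 75, ≥ 69, so (j) meets the standard.
  Stage III.1 is satisfied; the onus moves to the franchisor.
At Stage III.2 the franchisor must meet a heightened civil standard (weight is at least 69): on (k) the weight is 81 less the opposing 6 gives net 75, ≥ 69, so (k) meets the standard; on (l) the weight is 88 less the opposing 12 gives net 76, which does reach 69, so (l) meets the standard.
  Stage III.2 carried; the burden shifts to the franchisee.
At Stage III.3 the franchisee must meet a preponderance (weight exceeds 51): on (m) the weight is 93 less the opposing 47 gives net 46, which does not exceed 51, so (m) does not meet the standard.
  Not every element is met, so the franchisee fails to carry Stage III.3.
The analysis ends at Stage III.3; the franchisor prevails on this issue.
Per-issue: Issue I → franchisor; Issue II → franchisee; Issue III → franchisor. The franchisee must prevail on a majority of issues; overall, the franchisor prevails.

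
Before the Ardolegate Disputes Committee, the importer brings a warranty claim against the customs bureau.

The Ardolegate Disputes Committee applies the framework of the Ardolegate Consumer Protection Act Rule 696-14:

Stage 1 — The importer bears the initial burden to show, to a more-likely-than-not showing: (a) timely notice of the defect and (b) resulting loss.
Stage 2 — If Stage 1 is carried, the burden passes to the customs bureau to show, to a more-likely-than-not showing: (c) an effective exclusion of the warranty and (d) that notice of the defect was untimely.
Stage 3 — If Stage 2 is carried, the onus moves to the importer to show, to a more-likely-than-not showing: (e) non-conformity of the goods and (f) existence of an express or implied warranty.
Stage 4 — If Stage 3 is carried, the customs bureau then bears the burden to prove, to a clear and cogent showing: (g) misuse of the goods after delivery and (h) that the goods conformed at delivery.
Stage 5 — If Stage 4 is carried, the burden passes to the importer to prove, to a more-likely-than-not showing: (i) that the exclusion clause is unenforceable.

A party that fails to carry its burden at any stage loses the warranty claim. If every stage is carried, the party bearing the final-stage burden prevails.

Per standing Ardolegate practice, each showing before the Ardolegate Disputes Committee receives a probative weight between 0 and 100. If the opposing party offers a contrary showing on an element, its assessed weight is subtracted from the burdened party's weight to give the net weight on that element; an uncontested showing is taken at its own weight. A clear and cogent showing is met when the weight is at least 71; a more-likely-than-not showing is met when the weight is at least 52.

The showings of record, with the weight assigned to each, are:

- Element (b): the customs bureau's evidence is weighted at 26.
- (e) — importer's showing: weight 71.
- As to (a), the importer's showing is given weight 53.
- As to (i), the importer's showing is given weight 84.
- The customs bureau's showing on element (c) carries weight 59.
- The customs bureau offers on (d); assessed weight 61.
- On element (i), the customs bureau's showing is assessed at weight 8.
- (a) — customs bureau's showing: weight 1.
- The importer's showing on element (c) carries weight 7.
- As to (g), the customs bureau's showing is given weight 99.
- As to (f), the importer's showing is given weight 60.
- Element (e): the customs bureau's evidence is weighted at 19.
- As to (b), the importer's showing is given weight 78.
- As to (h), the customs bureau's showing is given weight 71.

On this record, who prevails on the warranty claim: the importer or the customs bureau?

importer

Stage 1 (importer, a more-likely-than-not showing, weight is at least 52): (a) net 53−1=52 ≥ 52 — meets; (b) net 78−26=52 ≥ 52 — meets.
  The importer carries Stage 1; the customs bureau now bears the burden.
Stage 2 (customs bureau, a more-likely-than-not showing, weight is at least 52): (c) net 59−7=52 ≥ 52 — meets; (d) 61 ≥ 52 — meets.
  All elements met. The burden passes to the importer.
Stage 3 (importer, a more-likely-than-not showing, weight is at least 52): (e) net 71−19=52 ≥ 52 — meets; (f) 60 ≥ 52 — meets.
  Stage 3 is satisfied; the onus moves to the customs bureau.
Stage 4 (customs bureau, a clear and cogent showing, weight is at least 71): (g) 99 ≥ 71 — meets; (h) 71 ≥ 71 — meets.
  Stage 4 is satisfied; the onus moves to the importer.
Stage 5 (importer, a more-likely-than-not showing, weight is at least 52): (i) net 84−8=76 ≥ 52 — meets.
  The importer carries the last stage.
All stages carried — the importer prevails.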